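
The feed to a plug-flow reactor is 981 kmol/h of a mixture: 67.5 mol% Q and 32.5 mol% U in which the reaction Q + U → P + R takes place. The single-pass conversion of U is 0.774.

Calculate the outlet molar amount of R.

247 kmol/h

U reacted = 0.774 × 318.8 = 246.8 kmol/h; ν_U = −1, so ξ = 246.8/1 = 246.8 kmol/h.
Outlet amounts (n = n₀ + ν ξ):
  Q: 662.2 − 1(246.8) = 415.4
  U: 318.8 − 1(246.8) = 72.05
  P: 0 + 1(246.8) = 246.8
  R: 0 + 1(246.8) = 246.8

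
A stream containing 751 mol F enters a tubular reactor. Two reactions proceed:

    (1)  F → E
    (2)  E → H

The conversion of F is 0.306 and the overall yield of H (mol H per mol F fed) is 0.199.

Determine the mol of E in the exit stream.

Conversion of F: F consumed = 1ξ₁ = 0.306 × 751 → ξ₁ = 229.8 mol.
Yield of H: 1ξ₂ / 751 = 0.199 → ξ₂ = 149.4 mol.
Outlet amounts (n = n₀ + Σ ν·ξ):
  F: 751 − 1(229.8) = 521.2
  E: 0 + 1(229.8) − 1(149.4) = 80.36
  H: 0 + 1(149.4) = 149.4

80.4 mol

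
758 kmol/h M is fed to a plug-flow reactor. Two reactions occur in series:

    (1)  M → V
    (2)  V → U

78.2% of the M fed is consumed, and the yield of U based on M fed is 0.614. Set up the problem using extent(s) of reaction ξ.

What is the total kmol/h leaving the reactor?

Conversion of M: M consumed = 1ξ₁ = 0.782 × 758 → ξ₁ = 592.8 kmol/h.
Yield of U: 1ξ₂ / 758 = 0.614 → ξ₂ = 465.4 kmol/h.
Outlet amounts (n = n₀ + Σ ν·ξ):
  M: 758 − 1(592.8) = 165.2
  V: 0 + 1(592.8) − 1(465.4) = 127.3
  U: 0 + 1(465.4) = 465.4
Total out = 165.2 + 127.3 + 465.4 = 758 kmol/h.

758 kmol/h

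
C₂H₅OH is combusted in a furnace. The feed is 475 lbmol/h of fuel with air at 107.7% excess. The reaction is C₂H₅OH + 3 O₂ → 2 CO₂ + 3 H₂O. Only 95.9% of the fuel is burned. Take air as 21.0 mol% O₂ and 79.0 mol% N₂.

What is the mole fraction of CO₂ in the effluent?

Stoichiometric O₂ = 3 × 475 = 1425 lbmol/h; O₂ fed = 1425 × 2.077 = 2960 lbmol/h.
N₂ fed = 2960 × 79/21 = 11130 lbmol/h.
Fuel reacted = 0.959 × 475 → ξ = 455.5 lbmol/h.
Outlet (n = n₀ + ν ξ):
  C₂H₅OH: 475 − 1(455.5) = 19.48
  O₂: 2960 − 3(455.5) = 1593
  N₂: 11130 (inert)
  CO₂: 0 + 2(455.5) = 911
  H₂O: 0 + 3(455.5) = 1367
Total out = 15020 lbmol/h; y_CO₂ = 911 / 15020 = 0.06064.

0.0606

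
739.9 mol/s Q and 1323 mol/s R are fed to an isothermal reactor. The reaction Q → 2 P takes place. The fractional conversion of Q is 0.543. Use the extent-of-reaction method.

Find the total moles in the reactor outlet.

Q reacted = 0.543 × 739.9 = 401.8 mol/s; ν_Q = −1, so ξ = 401.8/1 = 401.8 mol/s.
Outlet amounts (n = n₀ + ν ξ):
  Q: 739.9 − 1(401.8) = 338.1
  P: 0 + 2(401.8) = 803.5
  R: 1323 (inert)
Total out = 338.1 + 803.5 + 1323 = 2465 mol/s.

2460 mol/s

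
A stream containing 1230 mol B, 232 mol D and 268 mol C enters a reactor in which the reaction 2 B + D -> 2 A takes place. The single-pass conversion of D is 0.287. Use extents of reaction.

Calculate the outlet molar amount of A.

D reacted = 0.287 × 232 = 66.58 mol; ν_D = −1, so ξ = 66.58/1 = 66.58 mol.
Outlet amounts (n = n₀ + ν ξ):
  B: 1230 − 2(66.58) = 1097
  D: 232 − 1(66.58) = 165.4
  A: 0 + 2(66.58) = 133.2
  C: 268 (inert)

133 mol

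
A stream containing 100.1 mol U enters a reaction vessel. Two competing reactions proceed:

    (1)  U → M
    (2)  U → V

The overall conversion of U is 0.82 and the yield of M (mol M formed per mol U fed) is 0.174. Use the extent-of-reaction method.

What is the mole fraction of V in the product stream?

0.646

Yield of M: 1ξ₁ / 100.1 = 0.174 → ξ₁ = 17.42 mol.
Conversion of U: 1ξ₁ + 1ξ₂ = 0.82 × 100.1 = 82.08 → ξ₂ = 64.66 mol.
Outlet amounts (n = n₀ + Σ ν·ξ):
  U: 100.1 − 1(17.42) − 1(64.66) = 18.02
  M: 0 + 1(17.42) = 17.42
  V: 0 + 1(64.66) = 64.66
Total out = 100.1 mol; y_V = 64.66 / 100.1 = 0.646.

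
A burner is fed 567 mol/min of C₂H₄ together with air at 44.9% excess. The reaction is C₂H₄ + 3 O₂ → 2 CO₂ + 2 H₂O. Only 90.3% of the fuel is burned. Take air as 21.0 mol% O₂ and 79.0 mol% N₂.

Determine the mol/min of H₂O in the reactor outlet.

1020 mol/min

Stoichiometric O₂ = 3 × 567 = 1701 mol/min; O₂ fed = 1701 × 1.449 = 2465 mol/min.
N₂ fed = 2465 × 79/21 = 9272 mol/min.
Fuel reacted = 0.903 × 567 → ξ = 512 mol/min.
Outlet (n = n₀ + ν ξ):
  C₂H₄: 567 − 1(512) = 55
  O₂: 2465 − 3(512) = 928.7
  N₂: 9272 (inert)
  CO₂: 0 + 2(512) = 1024
  H₂O: 0 + 2(512) = 1024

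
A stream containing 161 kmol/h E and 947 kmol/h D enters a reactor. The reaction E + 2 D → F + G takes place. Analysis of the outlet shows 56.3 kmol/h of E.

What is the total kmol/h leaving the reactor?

1000 kmol/h

For E: n = n₀ − 1ξ → 56.3 = 161 − 1ξ, giving ξ = 104.7 kmol/h.
Outlet amounts (n = n₀ + ν ξ):
  E: 161 − 1(104.7) = 56.3
  D: 947 − 2(104.7) = 737.6
  F: 0 + 1(104.7) = 104.7
  G: 0 + 1(104.7) = 104.7
Total out = 56.3 + 737.6 + 104.7 + 104.7 = 1003 kmol/h.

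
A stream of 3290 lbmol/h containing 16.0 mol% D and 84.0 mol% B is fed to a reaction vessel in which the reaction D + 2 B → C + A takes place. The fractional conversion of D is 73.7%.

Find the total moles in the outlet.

2900 lbmol/h

D reacted = 0.737 × 526.4 = 388 lbmol/h; ν_D = −1, so ξ = 388/1 = 388 lbmol/h.
Outlet amounts (n = n₀ + ν ξ):
  D: 526.4 − 1(388) = 138.4
  B: 2764 − 2(388) = 1988
  C: 0 + 1(388) = 388
  A: 0 + 1(388) = 388
Total out = 138.4 + 1988 + 388 + 388 = 2902 lbmol/h.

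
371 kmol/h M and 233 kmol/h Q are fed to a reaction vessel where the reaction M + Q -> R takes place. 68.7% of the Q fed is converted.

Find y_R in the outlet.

Q reacted = 0.687 × 233 = 160.1 kmol/h; ν_Q = −1, so ξ = 160.1/1 = 160.1 kmol/h.
Outlet amounts (n = n₀ + ν ξ):
  M: 371 − 1(160.1) = 210.9
  Q: 233 − 1(160.1) = 72.93
  R: 0 + 1(160.1) = 160.1
Total out = 443.9 kmol/h; y_R = 160.1 / 443.9 = 0.3606.

0.361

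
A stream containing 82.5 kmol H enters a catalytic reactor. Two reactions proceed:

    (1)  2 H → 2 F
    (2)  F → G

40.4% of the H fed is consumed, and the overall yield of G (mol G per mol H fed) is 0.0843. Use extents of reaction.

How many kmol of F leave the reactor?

26.4 kmol

Conversion of H: H consumed = 2ξ₁ = 0.404 × 82.5 → ξ₁ = 16.67 kmol.
Yield of G: 1ξ₂ / 82.5 = 0.0843 → ξ₂ = 6.955 kmol.
Outlet amounts (n = n₀ + Σ ν·ξ):
  H: 82.5 − 2(16.67) = 49.17
  F: 0 + 2(16.67) − 1(6.955) = 26.38
  G: 0 + 1(6.955) = 6.955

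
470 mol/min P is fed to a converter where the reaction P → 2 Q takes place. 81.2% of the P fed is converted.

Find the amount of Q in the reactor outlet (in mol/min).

P reacted = 0.812 × 470 = 381.6 mol/min; ν_P = −1, so ξ = 381.6/1 = 381.6 mol/min.
Outlet amounts (n = n₀ + ν ξ):
  P: 470 − 1(381.6) = 88.36
  Q: 0 + 2(381.6) = 763.3

763 mol/min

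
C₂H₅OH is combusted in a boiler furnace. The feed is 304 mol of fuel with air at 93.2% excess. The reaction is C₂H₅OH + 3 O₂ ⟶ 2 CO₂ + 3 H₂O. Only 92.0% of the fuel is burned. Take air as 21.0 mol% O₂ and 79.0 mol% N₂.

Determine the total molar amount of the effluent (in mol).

8970 mol

Stoichiometric O₂ = 3 × 304 = 912 mol; O₂ fed = 912 × 1.932 = 1762 mol.
N₂ fed = 1762 × 79/21 = 6628 mol.
Fuel reacted = 0.92 × 304 → ξ = 279.7 mol.
Outlet (n = n₀ + ν ξ):
  C₂H₅OH: 304 − 1(279.7) = 24.32
  O₂: 1762 − 3(279.7) = 922.9
  N₂: 6628 (inert)
  CO₂: 0 + 2(279.7) = 559.4
  H₂O: 0 + 3(279.7) = 839
Total out = 24.32 + 922.9 + 6628 + 559.4 + 839 = 8974 mol.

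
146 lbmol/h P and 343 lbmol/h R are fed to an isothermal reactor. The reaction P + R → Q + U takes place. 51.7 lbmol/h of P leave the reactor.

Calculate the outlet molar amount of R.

249 lbmol/h

For P: n = n₀ − 1ξ → 51.7 = 146 − 1ξ, giving ξ = 94.3 lbmol/h.
Outlet amounts (n = n₀ + ν ξ):
  P: 146 − 1(94.3) = 51.7
  R: 343 − 1(94.3) = 248.7
  Q: 0 + 1(94.3) = 94.3
  U: 0 + 1(94.3) = 94.3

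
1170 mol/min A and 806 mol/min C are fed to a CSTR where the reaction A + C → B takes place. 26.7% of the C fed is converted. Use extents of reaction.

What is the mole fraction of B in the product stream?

0.122

C reacted = 0.267 × 806 = 215.2 mol/min; ν_C = −1, so ξ = 215.2/1 = 215.2 mol/min.
Outlet amounts (n = n₀ + ν ξ):
  A: 1170 − 1(215.2) = 954.8
  C: 806 − 1(215.2) = 590.8
  B: 0 + 1(215.2) = 215.2
Total out = 1761 mol/min; y_B = 215.2 / 1761 = 0.1222.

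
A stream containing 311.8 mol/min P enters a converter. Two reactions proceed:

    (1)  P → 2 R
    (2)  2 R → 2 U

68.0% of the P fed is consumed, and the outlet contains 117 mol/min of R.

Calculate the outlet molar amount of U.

Conversion of P: P consumed = 1ξ₁ = 0.68 × 311.8 → ξ₁ = 212 mol/min.
R balance: n_R = 0 + 2ξ₁ − 2ξ₂ = 117 → ξ₂ = (2·212 − 117)/2 = 153.5 mol/min.
Outlet amounts (n = n₀ + Σ ν·ξ):
  P: 311.8 − 1(212) = 99.78
  R: 0 + 2(212) − 2(153.5) = 117
  U: 0 + 2(153.5) = 307

307 mol/min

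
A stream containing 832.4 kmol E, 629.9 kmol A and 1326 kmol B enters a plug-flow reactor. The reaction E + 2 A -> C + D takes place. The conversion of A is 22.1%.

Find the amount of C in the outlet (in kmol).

69.6 kmol

A reacted = 0.221 × 629.9 = 139.2 kmol; ν_A = −2, so ξ = 139.2/2 = 69.6 kmol.
Outlet amounts (n = n₀ + ν ξ):
  E: 832.4 − 1(69.6) = 762.8
  A: 629.9 − 2(69.6) = 490.7
  C: 0 + 1(69.6) = 69.6
  D: 0 + 1(69.6) = 69.6
  B: 1326 (inert)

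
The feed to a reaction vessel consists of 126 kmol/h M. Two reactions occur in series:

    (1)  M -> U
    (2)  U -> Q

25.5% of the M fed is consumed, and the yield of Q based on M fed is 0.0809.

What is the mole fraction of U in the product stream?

0.174

Conversion of M: M consumed = 1ξ₁ = 0.255 × 126 → ξ₁ = 32.13 kmol/h.
Yield of Q: 1ξ₂ / 126 = 0.0809 → ξ₂ = 10.19 kmol/h.
Outlet amounts (n = n₀ + Σ ν·ξ):
  M: 126 − 1(32.13) = 93.87
  U: 0 + 1(32.13) − 1(10.19) = 21.94
  Q: 0 + 1(10.19) = 10.19
Total out = 126 kmol/h; y_U = 21.94 / 126 = 0.1741.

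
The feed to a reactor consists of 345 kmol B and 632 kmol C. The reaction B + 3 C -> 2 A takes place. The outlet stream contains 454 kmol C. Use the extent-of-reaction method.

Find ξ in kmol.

ξ = 59.3 kmol

For C: n = n₀ − 3ξ → 454 = 632 − 3ξ, giving ξ = 59.33 kmol.
Outlet amounts (n = n₀ + ν ξ):
  B: 345 − 1(59.33) = 285.7
  C: 632 − 3(59.33) = 454
  A: 0 + 2(59.33) = 118.7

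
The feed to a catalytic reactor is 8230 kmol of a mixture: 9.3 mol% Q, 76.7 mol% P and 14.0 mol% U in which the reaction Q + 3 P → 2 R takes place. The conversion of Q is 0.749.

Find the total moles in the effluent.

7080 kmol

Q reacted = 0.749 × 765.4 = 573.3 kmol; ν_Q = −1, so ξ = 573.3/1 = 573.3 kmol.
Outlet amounts (n = n₀ + ν ξ):
  Q: 765.4 − 1(573.3) = 192.1
  P: 6312 − 3(573.3) = 4593
  R: 0 + 2(573.3) = 1147
  U: 1152 (inert)
Total out = 192.1 + 4593 + 1147 + 1152 = 7083 kmol.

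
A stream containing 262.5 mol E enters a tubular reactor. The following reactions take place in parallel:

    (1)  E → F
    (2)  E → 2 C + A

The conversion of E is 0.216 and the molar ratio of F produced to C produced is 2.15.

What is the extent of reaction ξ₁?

ξ₁ = 46 mol

Conversion of E: E consumed = 0.216 × 262.5 = 56.7 mol = 1ξ₁ + 1ξ₂.
Selectivity: 1ξ₁ / (2ξ₂) = 2.15 → ξ₁ = 4.3 ξ₂.
Substitute: (1·4.3 + 1) ξ₂ = 56.7 → ξ₂ = 10.7 mol, ξ₁ = 46 mol.
Outlet amounts (n = n₀ + Σ ν·ξ):
  E: 262.5 − 1(46) − 1(10.7) = 205.8
  F: 0 + 1(46) = 46
  C: 0 + 2(10.7) = 21.4
  A: 0 + 1(10.7) = 10.7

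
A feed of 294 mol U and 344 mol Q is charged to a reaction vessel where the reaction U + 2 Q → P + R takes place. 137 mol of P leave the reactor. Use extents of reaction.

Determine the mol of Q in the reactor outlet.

70 mol

For P: n = n₀ + 1ξ → 137 = 0 + 1ξ, giving ξ = 137 mol.
Outlet amounts (n = n₀ + ν ξ):
  U: 294 − 1(137) = 157
  Q: 344 − 2(137) = 70
  P: 0 + 1(137) = 137
  R: 0 + 1(137) = 137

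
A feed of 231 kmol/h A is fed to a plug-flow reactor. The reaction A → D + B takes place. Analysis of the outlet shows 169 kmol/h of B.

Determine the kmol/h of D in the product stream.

169 kmol/h

For B: n = n₀ + 1ξ → 169 = 0 + 1ξ, giving ξ = 169 kmol/h.
Outlet amounts (n = n₀ + ν ξ):
  A: 231 − 1(169) = 62
  D: 0 + 1(169) = 169
  B: 0 + 1(169) = 169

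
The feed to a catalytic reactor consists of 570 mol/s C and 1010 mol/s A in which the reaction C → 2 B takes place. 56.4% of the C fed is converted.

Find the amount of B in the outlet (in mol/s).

C reacted = 0.564 × 570 = 321.5 mol/s; ν_C = −1, so ξ = 321.5/1 = 321.5 mol/s.
Outlet amounts (n = n₀ + ν ξ):
  C: 570 − 1(321.5) = 248.5
  B: 0 + 2(321.5) = 643
  A: 1010 (inert)

643 mol/s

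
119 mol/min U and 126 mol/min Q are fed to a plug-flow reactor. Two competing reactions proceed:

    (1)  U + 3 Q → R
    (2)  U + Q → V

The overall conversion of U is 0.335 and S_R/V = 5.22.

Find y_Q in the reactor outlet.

Conversion of U: U consumed = 0.335 × 119 = 39.87 mol/min = 1ξ₁ + 1ξ₂.
Selectivity: 1ξ₁ / (1ξ₂) = 5.22 → ξ₁ = 5.22 ξ₂.
Substitute: (1·5.22 + 1) ξ₂ = 39.87 → ξ₂ = 6.409 mol/min, ξ₁ = 33.46 mol/min.
Outlet amounts (n = n₀ + Σ ν·ξ):
  U: 119 − 1(33.46) − 1(6.409) = 79.13
  Q: 126 − 3(33.46) − 1(6.409) = 19.22
  R: 0 + 1(33.46) = 33.46
  V: 0 + 1(6.409) = 6.409
Total out = 138.2 mol/min; y_Q = 19.22 / 138.2 = 0.1391.

0.139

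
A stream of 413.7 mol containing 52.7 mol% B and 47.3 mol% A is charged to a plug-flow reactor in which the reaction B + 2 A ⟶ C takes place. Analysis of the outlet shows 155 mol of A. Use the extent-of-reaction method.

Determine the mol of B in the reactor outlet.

198 mol

For A: n = n₀ − 2ξ → 155 = 195.7 − 2ξ, giving ξ = 20.34 mol.
Outlet amounts (n = n₀ + ν ξ):
  B: 218 − 1(20.34) = 197.7
  A: 195.7 − 2(20.34) = 155
  C: 0 + 1(20.34) = 20.34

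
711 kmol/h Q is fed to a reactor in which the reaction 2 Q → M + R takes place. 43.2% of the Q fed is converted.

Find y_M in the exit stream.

Q reacted = 0.432 × 711 = 307.2 kmol/h; ν_Q = −2, so ξ = 307.2/2 = 153.6 kmol/h.
Outlet amounts (n = n₀ + ν ξ):
  Q: 711 − 2(153.6) = 403.8
  M: 0 + 1(153.6) = 153.6
  R: 0 + 1(153.6) = 153.6
Total out = 711 kmol/h; y_M = 153.6 / 711 = 0.216.

0.216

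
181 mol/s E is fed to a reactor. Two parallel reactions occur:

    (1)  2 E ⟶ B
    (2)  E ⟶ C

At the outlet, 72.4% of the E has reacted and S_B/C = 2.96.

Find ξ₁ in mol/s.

Conversion of E: E consumed = 0.724 × 181 = 131 mol/s = 2ξ₁ + 1ξ₂.
Selectivity: 1ξ₁ / (1ξ₂) = 2.96 → ξ₁ = 2.96 ξ₂.
Substitute: (2·2.96 + 1) ξ₂ = 131 → ξ₂ = 18.94 mol/s, ξ₁ = 56.05 mol/s.
Outlet amounts (n = n₀ + Σ ν·ξ):
  E: 181 − 2(56.05) − 1(18.94) = 49.96
  B: 0 + 1(56.05) = 56.05
  C: 0 + 1(18.94) = 18.94

ξ₁ = 56.1 mol/s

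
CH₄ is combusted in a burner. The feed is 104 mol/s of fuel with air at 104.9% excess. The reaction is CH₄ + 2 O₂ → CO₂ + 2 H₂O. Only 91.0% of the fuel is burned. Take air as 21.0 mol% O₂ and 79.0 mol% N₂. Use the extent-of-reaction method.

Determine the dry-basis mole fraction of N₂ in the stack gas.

Stoichiometric O₂ = 2 × 104 = 208 mol/s; O₂ fed = 208 × 2.049 = 426.2 mol/s.
N₂ fed = 426.2 × 79/21 = 1603 mol/s.
Fuel reacted = 0.91 × 104 → ξ = 94.64 mol/s.
Outlet (n = n₀ + ν ξ):
  CH₄: 104 − 1(94.64) = 9.36
  O₂: 426.2 − 2(94.64) = 236.9
  N₂: 1603 (inert)
  CO₂: 0 + 1(94.64) = 94.64
  H₂O: 0 + 2(94.64) = 189.3
Dry total = 1944 mol/s; y_N₂ (dry) = 1603 / 1944 = 0.8247.

0.825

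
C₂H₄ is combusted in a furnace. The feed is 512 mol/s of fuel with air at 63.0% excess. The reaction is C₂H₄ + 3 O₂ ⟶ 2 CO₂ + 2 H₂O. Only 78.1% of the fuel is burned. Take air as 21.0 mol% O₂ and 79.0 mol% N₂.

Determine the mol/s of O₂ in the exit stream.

Stoichiometric O₂ = 3 × 512 = 1536 mol/s; O₂ fed = 1536 × 1.630 = 2504 mol/s.
N₂ fed = 2504 × 79/21 = 9419 mol/s.
Fuel reacted = 0.781 × 512 → ξ = 399.9 mol/s.
Outlet (n = n₀ + ν ξ):
  C₂H₄: 512 − 1(399.9) = 112.1
  O₂: 2504 − 3(399.9) = 1304
  N₂: 9419 (inert)
  CO₂: 0 + 2(399.9) = 799.7
  H₂O: 0 + 2(399.9) = 799.7

1300 mol/s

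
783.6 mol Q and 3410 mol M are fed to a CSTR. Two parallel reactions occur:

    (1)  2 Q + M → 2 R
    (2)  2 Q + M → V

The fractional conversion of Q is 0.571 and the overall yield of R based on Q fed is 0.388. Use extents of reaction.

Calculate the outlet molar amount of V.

Yield of R: 2ξ₁ / 783.6 = 0.388 → ξ₁ = 152 mol.
Conversion of Q: 2ξ₁ + 2ξ₂ = 0.571 × 783.6 = 447.4 → ξ₂ = 71.7 mol.
Outlet amounts (n = n₀ + Σ ν·ξ):
  Q: 783.6 − 2(152) − 2(71.7) = 336.2
  M: 3410 − 1(152) − 1(71.7) = 3186
  R: 0 + 2(152) = 304
  V: 0 + 1(71.7) = 71.7

71.7 mol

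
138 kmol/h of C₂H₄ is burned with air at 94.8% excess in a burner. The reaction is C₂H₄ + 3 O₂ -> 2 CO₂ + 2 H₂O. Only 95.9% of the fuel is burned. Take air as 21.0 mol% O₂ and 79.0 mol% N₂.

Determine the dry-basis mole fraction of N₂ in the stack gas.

0.817

Stoichiometric O₂ = 3 × 138 = 414 kmol/h; O₂ fed = 414 × 1.948 = 806.5 kmol/h.
N₂ fed = 806.5 × 79/21 = 3034 kmol/h.
Fuel reacted = 0.959 × 138 → ξ = 132.3 kmol/h.
Outlet (n = n₀ + ν ξ):
  C₂H₄: 138 − 1(132.3) = 5.658
  O₂: 806.5 − 3(132.3) = 409.4
  N₂: 3034 (inert)
  CO₂: 0 + 2(132.3) = 264.7
  H₂O: 0 + 2(132.3) = 264.7
Dry total = 3714 kmol/h; y_N₂ (dry) = 3034 / 3714 = 0.8169.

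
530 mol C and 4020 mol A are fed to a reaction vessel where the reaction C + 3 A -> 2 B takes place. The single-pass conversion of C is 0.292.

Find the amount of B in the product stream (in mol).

310 mol

C reacted = 0.292 × 530 = 154.8 mol; ν_C = −1, so ξ = 154.8/1 = 154.8 mol.
Outlet amounts (n = n₀ + ν ξ):
  C: 530 − 1(154.8) = 375.2
  A: 4020 − 3(154.8) = 3556
  B: 0 + 2(154.8) = 309.5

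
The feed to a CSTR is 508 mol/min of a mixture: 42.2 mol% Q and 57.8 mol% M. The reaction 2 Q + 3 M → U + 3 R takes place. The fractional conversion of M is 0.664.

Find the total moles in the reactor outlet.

M reacted = 0.664 × 293.6 = 195 mol/min; ν_M = −3, so ξ = 195/3 = 64.99 mol/min.
Outlet amounts (n = n₀ + ν ξ):
  Q: 214.4 − 2(64.99) = 84.4
  M: 293.6 − 3(64.99) = 98.66
  U: 0 + 1(64.99) = 64.99
  R: 0 + 3(64.99) = 195
Total out = 84.4 + 98.66 + 64.99 + 195 = 443 mol/min.

443 mol/min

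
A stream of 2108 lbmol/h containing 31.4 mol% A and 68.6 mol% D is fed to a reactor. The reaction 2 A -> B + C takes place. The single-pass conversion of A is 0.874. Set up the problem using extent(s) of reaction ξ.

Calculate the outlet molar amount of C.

A reacted = 0.874 × 661.9 = 578.5 lbmol/h; ν_A = −2, so ξ = 578.5/2 = 289.3 lbmol/h.
Outlet amounts (n = n₀ + ν ξ):
  A: 661.9 − 2(289.3) = 83.4
  B: 0 + 1(289.3) = 289.3
  C: 0 + 1(289.3) = 289.3
  D: 1446 (inert)

289 lbmol/h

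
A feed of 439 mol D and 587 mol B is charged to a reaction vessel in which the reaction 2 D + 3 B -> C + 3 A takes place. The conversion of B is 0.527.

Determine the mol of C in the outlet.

B reacted = 0.527 × 587 = 309.3 mol; ν_B = −3, so ξ = 309.3/3 = 103.1 mol.
Outlet amounts (n = n₀ + ν ξ):
  D: 439 − 2(103.1) = 232.8
  B: 587 − 3(103.1) = 277.7
  C: 0 + 1(103.1) = 103.1
  A: 0 + 3(103.1) = 309.3

103 mol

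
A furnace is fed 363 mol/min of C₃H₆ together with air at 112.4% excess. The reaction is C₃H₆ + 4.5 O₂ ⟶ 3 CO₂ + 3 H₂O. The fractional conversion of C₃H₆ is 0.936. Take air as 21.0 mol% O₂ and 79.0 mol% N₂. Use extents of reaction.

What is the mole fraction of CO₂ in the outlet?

0.0598

Stoichiometric O₂ = 4.5 × 363 = 1634 mol/min; O₂ fed = 1634 × 2.124 = 3470 mol/min.
N₂ fed = 3470 × 79/21 = 13050 mol/min.
Fuel reacted = 0.936 × 363 → ξ = 339.8 mol/min.
Outlet (n = n₀ + ν ξ):
  C₃H₆: 363 − 1(339.8) = 23.23
  O₂: 3470 − 4.5(339.8) = 1941
  N₂: 13050 (inert)
  CO₂: 0 + 3(339.8) = 1019
  H₂O: 0 + 3(339.8) = 1019
Total out = 17050 mol/min; y_CO₂ = 1019 / 17050 = 0.05977.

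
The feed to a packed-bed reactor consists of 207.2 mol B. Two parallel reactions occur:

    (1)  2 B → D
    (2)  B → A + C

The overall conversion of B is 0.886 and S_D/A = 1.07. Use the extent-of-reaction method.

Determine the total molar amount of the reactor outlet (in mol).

Conversion of B: B consumed = 0.886 × 207.2 = 183.6 mol = 2ξ₁ + 1ξ₂.
Selectivity: 1ξ₁ / (1ξ₂) = 1.07 → ξ₁ = 1.07 ξ₂.
Substitute: (2·1.07 + 1) ξ₂ = 183.6 → ξ₂ = 58.46 mol, ξ₁ = 62.56 mol.
Outlet amounts (n = n₀ + Σ ν·ξ):
  B: 207.2 − 2(62.56) − 1(58.46) = 23.62
  D: 0 + 1(62.56) = 62.56
  A: 0 + 1(58.46) = 58.46
  C: 0 + 1(58.46) = 58.46
Total out = 23.62 + 62.56 + 58.46 + 58.46 = 203.1 mol.

203 mol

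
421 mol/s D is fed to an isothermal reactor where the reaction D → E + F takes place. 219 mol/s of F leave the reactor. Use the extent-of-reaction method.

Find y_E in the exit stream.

0.342

For F: n = n₀ + 1ξ → 219 = 0 + 1ξ, giving ξ = 219 mol/s.
Outlet amounts (n = n₀ + ν ξ):
  D: 421 − 1(219) = 202
  E: 0 + 1(219) = 219
  F: 0 + 1(219) = 219
Total out = 640 mol/s; y_E = 219 / 640 = 0.3422.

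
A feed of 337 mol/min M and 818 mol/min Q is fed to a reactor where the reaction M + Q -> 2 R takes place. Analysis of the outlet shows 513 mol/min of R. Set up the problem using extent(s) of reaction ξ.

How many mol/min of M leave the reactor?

80.5 mol/min

For R: n = n₀ + 2ξ → 513 = 0 + 2ξ, giving ξ = 256.5 mol/min.
Outlet amounts (n = n₀ + ν ξ):
  M: 337 − 1(256.5) = 80.5
  Q: 818 − 1(256.5) = 561.5
  R: 0 + 2(256.5) = 513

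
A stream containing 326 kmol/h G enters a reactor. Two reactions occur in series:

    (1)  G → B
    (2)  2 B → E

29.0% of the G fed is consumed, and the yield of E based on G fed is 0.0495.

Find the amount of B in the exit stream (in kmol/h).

Conversion of G: G consumed = 1ξ₁ = 0.29 × 326 → ξ₁ = 94.54 kmol/h.
Yield of E: 1ξ₂ / 326 = 0.0495 → ξ₂ = 16.14 kmol/h.
Outlet amounts (n = n₀ + Σ ν·ξ):
  G: 326 − 1(94.54) = 231.5
  B: 0 + 1(94.54) − 2(16.14) = 62.27
  E: 0 + 1(16.14) = 16.14

62.3 kmol/h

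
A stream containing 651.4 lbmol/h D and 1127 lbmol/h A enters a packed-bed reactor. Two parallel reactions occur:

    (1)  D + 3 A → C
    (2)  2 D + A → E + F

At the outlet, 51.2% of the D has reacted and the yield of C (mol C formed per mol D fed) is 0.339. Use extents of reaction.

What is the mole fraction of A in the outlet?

0.385

Yield of C: 1ξ₁ / 651.4 = 0.339 → ξ₁ = 220.8 lbmol/h.
Conversion of D: 1ξ₁ + 2ξ₂ = 0.512 × 651.4 = 333.5 → ξ₂ = 56.35 lbmol/h.
Outlet amounts (n = n₀ + Σ ν·ξ):
  D: 651.4 − 1(220.8) − 2(56.35) = 317.9
  A: 1127 − 3(220.8) − 1(56.35) = 408.2
  C: 0 + 1(220.8) = 220.8
  E: 0 + 1(56.35) = 56.35
  F: 0 + 1(56.35) = 56.35
Total out = 1060 lbmol/h; y_A = 408.2 / 1060 = 0.3852.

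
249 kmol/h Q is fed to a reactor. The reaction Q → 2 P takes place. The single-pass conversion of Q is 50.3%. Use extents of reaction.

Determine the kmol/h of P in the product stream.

Q reacted = 0.503 × 249 = 125.2 kmol/h; ν_Q = −1, so ξ = 125.2/1 = 125.2 kmol/h.
Outlet amounts (n = n₀ + ν ξ):
  Q: 249 − 1(125.2) = 123.8
  P: 0 + 2(125.2) = 250.5

250 kmol/h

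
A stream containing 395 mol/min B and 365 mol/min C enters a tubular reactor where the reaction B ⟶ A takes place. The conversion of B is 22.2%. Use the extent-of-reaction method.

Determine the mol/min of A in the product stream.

87.7 mol/min

B reacted = 0.222 × 395 = 87.69 mol/min; ν_B = −1, so ξ = 87.69/1 = 87.69 mol/min.
Outlet amounts (n = n₀ + ν ξ):
  B: 395 − 1(87.69) = 307.3
  A: 0 + 1(87.69) = 87.69
  C: 365 (inert)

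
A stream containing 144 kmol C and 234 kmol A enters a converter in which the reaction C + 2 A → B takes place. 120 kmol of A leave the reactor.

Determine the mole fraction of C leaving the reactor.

0.33

For A: n = n₀ − 2ξ → 120 = 234 − 2ξ, giving ξ = 57 kmol.
Outlet amounts (n = n₀ + ν ξ):
  C: 144 − 1(57) = 87
  A: 234 − 2(57) = 120
  B: 0 + 1(57) = 57
Total out = 264 kmol; y_C = 87 / 264 = 0.3295.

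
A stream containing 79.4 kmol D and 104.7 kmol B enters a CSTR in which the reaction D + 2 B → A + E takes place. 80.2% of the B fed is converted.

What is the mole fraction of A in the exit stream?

0.295

B reacted = 0.802 × 104.7 = 83.97 kmol; ν_B = −2, so ξ = 83.97/2 = 41.98 kmol.
Outlet amounts (n = n₀ + ν ξ):
  D: 79.4 − 1(41.98) = 37.42
  B: 104.7 − 2(41.98) = 20.73
  A: 0 + 1(41.98) = 41.98
  E: 0 + 1(41.98) = 41.98
Total out = 142.1 kmol; y_A = 41.98 / 142.1 = 0.2954.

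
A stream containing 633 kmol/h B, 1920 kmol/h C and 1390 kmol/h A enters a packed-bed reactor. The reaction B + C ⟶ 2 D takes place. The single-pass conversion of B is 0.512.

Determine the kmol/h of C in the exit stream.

1600 kmol/h

B reacted = 0.512 × 633 = 324.1 kmol/h; ν_B = −1, so ξ = 324.1/1 = 324.1 kmol/h.
Outlet amounts (n = n₀ + ν ξ):
  B: 633 − 1(324.1) = 308.9
  C: 1920 − 1(324.1) = 1596
  D: 0 + 2(324.1) = 648.2
  A: 1390 (inert)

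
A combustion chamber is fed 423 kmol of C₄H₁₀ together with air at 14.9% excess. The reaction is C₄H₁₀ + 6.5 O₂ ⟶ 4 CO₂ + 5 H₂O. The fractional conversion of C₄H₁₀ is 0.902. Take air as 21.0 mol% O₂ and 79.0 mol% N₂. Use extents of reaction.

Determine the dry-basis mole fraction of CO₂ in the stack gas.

Stoichiometric O₂ = 6.5 × 423 = 2750 kmol; O₂ fed = 2750 × 1.149 = 3159 kmol.
N₂ fed = 3159 × 79/21 = 11880 kmol.
Fuel reacted = 0.902 × 423 → ξ = 381.5 kmol.
Outlet (n = n₀ + ν ξ):
  C₄H₁₀: 423 − 1(381.5) = 41.45
  O₂: 3159 − 6.5(381.5) = 679.1
  N₂: 11880 (inert)
  CO₂: 0 + 4(381.5) = 1526
  H₂O: 0 + 5(381.5) = 1908
Dry total = 14130 kmol; y_CO₂ (dry) = 1526 / 14130 = 0.108.

0.108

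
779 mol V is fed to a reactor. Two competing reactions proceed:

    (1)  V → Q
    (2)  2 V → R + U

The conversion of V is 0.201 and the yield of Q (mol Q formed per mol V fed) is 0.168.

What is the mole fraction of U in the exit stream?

0.0165

Yield of Q: 1ξ₁ / 779 = 0.168 → ξ₁ = 130.9 mol.
Conversion of V: 1ξ₁ + 2ξ₂ = 0.201 × 779 = 156.6 → ξ₂ = 12.85 mol.
Outlet amounts (n = n₀ + Σ ν·ξ):
  V: 779 − 1(130.9) − 2(12.85) = 622.4
  Q: 0 + 1(130.9) = 130.9
  R: 0 + 1(12.85) = 12.85
  U: 0 + 1(12.85) = 12.85
Total out = 779 mol; y_U = 12.85 / 779 = 0.0165.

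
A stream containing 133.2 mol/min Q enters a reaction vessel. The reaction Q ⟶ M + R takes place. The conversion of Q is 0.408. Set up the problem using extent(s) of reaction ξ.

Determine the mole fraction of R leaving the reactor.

Q reacted = 0.408 × 133.2 = 54.35 mol/min; ν_Q = −1, so ξ = 54.35/1 = 54.35 mol/min.
Outlet amounts (n = n₀ + ν ξ):
  Q: 133.2 − 1(54.35) = 78.85
  M: 0 + 1(54.35) = 54.35
  R: 0 + 1(54.35) = 54.35
Total out = 187.5 mol/min; y_R = 54.35 / 187.5 = 0.2898.

0.29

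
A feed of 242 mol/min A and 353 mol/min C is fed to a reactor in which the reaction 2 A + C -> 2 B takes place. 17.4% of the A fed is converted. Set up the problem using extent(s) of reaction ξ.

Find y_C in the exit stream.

A reacted = 0.174 × 242 = 42.11 mol/min; ν_A = −2, so ξ = 42.11/2 = 21.05 mol/min.
Outlet amounts (n = n₀ + ν ξ):
  A: 242 − 2(21.05) = 199.9
  C: 353 − 1(21.05) = 331.9
  B: 0 + 2(21.05) = 42.11
Total out = 573.9 mol/min; y_C = 331.9 / 573.9 = 0.5784.

0.578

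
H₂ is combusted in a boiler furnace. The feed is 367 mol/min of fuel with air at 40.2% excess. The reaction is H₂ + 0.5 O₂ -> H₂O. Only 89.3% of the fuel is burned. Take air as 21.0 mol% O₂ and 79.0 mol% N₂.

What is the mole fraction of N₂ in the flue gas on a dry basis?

0.879

Stoichiometric O₂ = 0.5 × 367 = 183.5 mol/min; O₂ fed = 183.5 × 1.402 = 257.3 mol/min.
N₂ fed = 257.3 × 79/21 = 967.8 mol/min.
Fuel reacted = 0.893 × 367 → ξ = 327.7 mol/min.
Outlet (n = n₀ + ν ξ):
  H₂: 367 − 1(327.7) = 39.27
  O₂: 257.3 − 0.5(327.7) = 93.4
  N₂: 967.8 (inert)
  H₂O: 0 + 1(327.7) = 327.7
Dry total = 1100 mol/min; y_N₂ (dry) = 967.8 / 1100 = 0.8794.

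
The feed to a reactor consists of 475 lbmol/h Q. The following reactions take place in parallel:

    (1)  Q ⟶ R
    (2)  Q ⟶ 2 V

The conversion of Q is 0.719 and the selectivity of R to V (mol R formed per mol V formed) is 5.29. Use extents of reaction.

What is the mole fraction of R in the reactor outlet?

Conversion of Q: Q consumed = 0.719 × 475 = 341.5 lbmol/h = 1ξ₁ + 1ξ₂.
Selectivity: 1ξ₁ / (2ξ₂) = 5.29 → ξ₁ = 10.58 ξ₂.
Substitute: (1·10.58 + 1) ξ₂ = 341.5 → ξ₂ = 29.49 lbmol/h, ξ₁ = 312 lbmol/h.
Outlet amounts (n = n₀ + Σ ν·ξ):
  Q: 475 − 1(312) − 1(29.49) = 133.5
  R: 0 + 1(312) = 312
  V: 0 + 2(29.49) = 58.99
Total out = 504.5 lbmol/h; y_R = 312 / 504.5 = 0.6185.

0.619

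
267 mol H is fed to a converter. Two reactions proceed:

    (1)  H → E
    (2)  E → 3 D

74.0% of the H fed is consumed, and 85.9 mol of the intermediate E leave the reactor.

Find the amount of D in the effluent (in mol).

Conversion of H: H consumed = 1ξ₁ = 0.74 × 267 → ξ₁ = 197.6 mol.
E balance: n_E = 0 + 1ξ₁ − 1ξ₂ = 85.9 → ξ₂ = (1·197.6 − 85.9)/1 = 111.7 mol.
Outlet amounts (n = n₀ + Σ ν·ξ):
  H: 267 − 1(197.6) = 69.42
  E: 0 + 1(197.6) − 1(111.7) = 85.9
  D: 0 + 3(111.7) = 335

335 mol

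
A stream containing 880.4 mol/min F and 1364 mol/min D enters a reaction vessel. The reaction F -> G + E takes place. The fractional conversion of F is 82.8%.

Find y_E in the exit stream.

F reacted = 0.828 × 880.4 = 729 mol/min; ν_F = −1, so ξ = 729/1 = 729 mol/min.
Outlet amounts (n = n₀ + ν ξ):
  F: 880.4 − 1(729) = 151.4
  G: 0 + 1(729) = 729
  E: 0 + 1(729) = 729
  D: 1364 (inert)
Total out = 2973 mol/min; y_E = 729 / 2973 = 0.2452.

0.245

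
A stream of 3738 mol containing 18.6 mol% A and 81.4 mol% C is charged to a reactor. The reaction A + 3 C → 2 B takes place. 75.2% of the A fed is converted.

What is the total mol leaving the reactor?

2690 mol

A reacted = 0.752 × 695.3 = 522.8 mol; ν_A = −1, so ξ = 522.8/1 = 522.8 mol.
Outlet amounts (n = n₀ + ν ξ):
  A: 695.3 − 1(522.8) = 172.4
  C: 3043 − 3(522.8) = 1474
  B: 0 + 2(522.8) = 1046
Total out = 172.4 + 1474 + 1046 = 2692 mol.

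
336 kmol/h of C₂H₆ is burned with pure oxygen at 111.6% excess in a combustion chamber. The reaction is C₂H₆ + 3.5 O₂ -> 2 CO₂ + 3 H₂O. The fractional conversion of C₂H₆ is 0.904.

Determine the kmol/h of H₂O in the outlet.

Stoichiometric O₂ = 3.5 × 336 = 1176 kmol/h; O₂ fed = 1176 × 2.116 = 2488 kmol/h.
Fuel reacted = 0.904 × 336 → ξ = 303.7 kmol/h.
Outlet (n = n₀ + ν ξ):
  C₂H₆: 336 − 1(303.7) = 32.26
  O₂: 2488 − 3.5(303.7) = 1425
  CO₂: 0 + 2(303.7) = 607.5
  H₂O: 0 + 3(303.7) = 911.2

911 kmol/h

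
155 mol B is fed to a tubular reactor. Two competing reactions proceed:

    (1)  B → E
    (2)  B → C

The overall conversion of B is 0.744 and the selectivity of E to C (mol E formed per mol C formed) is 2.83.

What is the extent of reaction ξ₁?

Conversion of B: B consumed = 0.744 × 155 = 115.3 mol = 1ξ₁ + 1ξ₂.
Selectivity: 1ξ₁ / (1ξ₂) = 2.83 → ξ₁ = 2.83 ξ₂.
Substitute: (1·2.83 + 1) ξ₂ = 115.3 → ξ₂ = 30.11 mol, ξ₁ = 85.21 mol.
Outlet amounts (n = n₀ + Σ ν·ξ):
  B: 155 − 1(85.21) − 1(30.11) = 39.68
  E: 0 + 1(85.21) = 85.21
  C: 0 + 1(30.11) = 30.11

ξ₁ = 85.2 mol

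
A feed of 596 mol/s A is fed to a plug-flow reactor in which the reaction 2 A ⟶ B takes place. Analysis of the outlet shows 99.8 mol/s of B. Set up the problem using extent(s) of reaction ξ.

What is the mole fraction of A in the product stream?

For B: n = n₀ + 1ξ → 99.8 = 0 + 1ξ, giving ξ = 99.8 mol/s.
Outlet amounts (n = n₀ + ν ξ):
  A: 596 − 2(99.8) = 396.4
  B: 0 + 1(99.8) = 99.8
Total out = 496.2 mol/s; y_A = 396.4 / 496.2 = 0.7989.

0.799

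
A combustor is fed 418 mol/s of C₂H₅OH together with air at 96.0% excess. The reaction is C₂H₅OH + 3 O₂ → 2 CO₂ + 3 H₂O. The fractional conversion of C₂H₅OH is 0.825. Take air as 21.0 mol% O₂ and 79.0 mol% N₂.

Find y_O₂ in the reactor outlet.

0.114

Stoichiometric O₂ = 3 × 418 = 1254 mol/s; O₂ fed = 1254 × 1.960 = 2458 mol/s.
N₂ fed = 2458 × 79/21 = 9246 mol/s.
Fuel reacted = 0.825 × 418 → ξ = 344.8 mol/s.
Outlet (n = n₀ + ν ξ):
  C₂H₅OH: 418 − 1(344.8) = 73.15
  O₂: 2458 − 3(344.8) = 1423
  N₂: 9246 (inert)
  CO₂: 0 + 2(344.8) = 689.7
  H₂O: 0 + 3(344.8) = 1035
Total out = 12470 mol/s; y_O₂ = 1423 / 12470 = 0.1142.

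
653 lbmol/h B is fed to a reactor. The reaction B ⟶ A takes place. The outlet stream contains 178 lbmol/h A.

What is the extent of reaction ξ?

For A: n = n₀ + 1ξ → 178 = 0 + 1ξ, giving ξ = 178 lbmol/h.
Outlet amounts (n = n₀ + ν ξ):
  B: 653 − 1(178) = 475
  A: 0 + 1(178) = 178

ξ = 178 lbmol/h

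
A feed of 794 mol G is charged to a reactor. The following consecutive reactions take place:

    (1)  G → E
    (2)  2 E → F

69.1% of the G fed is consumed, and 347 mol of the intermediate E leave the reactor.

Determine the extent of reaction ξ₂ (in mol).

Conversion of G: G consumed = 1ξ₁ = 0.691 × 794 → ξ₁ = 548.7 mol.
E balance: n_E = 0 + 1ξ₁ − 2ξ₂ = 347 → ξ₂ = (1·548.7 − 347)/2 = 100.8 mol.
Outlet amounts (n = n₀ + Σ ν·ξ):
  G: 794 − 1(548.7) = 245.3
  E: 0 + 1(548.7) − 2(100.8) = 347
  F: 0 + 1(100.8) = 100.8

ξ₂ = 101 mol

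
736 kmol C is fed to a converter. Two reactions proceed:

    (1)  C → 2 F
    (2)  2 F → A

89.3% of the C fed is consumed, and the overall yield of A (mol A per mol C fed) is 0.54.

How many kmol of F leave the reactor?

520 kmol

Conversion of C: C consumed = 1ξ₁ = 0.893 × 736 → ξ₁ = 657.2 kmol.
Yield of A: 1ξ₂ / 736 = 0.54 → ξ₂ = 397.4 kmol.
Outlet amounts (n = n₀ + Σ ν·ξ):
  C: 736 − 1(657.2) = 78.75
  F: 0 + 2(657.2) − 2(397.4) = 519.6
  A: 0 + 1(397.4) = 397.4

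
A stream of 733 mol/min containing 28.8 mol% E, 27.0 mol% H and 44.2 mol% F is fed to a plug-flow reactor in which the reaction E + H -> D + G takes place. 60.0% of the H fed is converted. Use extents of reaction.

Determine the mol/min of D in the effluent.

H reacted = 0.6 × 197.9 = 118.7 mol/min; ν_H = −1, so ξ = 118.7/1 = 118.7 mol/min.
Outlet amounts (n = n₀ + ν ξ):
  E: 211.1 − 1(118.7) = 92.36
  H: 197.9 − 1(118.7) = 79.16
  D: 0 + 1(118.7) = 118.7
  G: 0 + 1(118.7) = 118.7
  F: 324 (inert)

119 mol/min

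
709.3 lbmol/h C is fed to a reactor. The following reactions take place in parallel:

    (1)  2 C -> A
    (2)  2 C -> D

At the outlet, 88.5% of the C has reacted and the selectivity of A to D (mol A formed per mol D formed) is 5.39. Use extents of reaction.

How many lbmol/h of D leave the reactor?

49.1 lbmol/h

Conversion of C: C consumed = 0.885 × 709.3 = 627.7 lbmol/h = 2ξ₁ + 2ξ₂.
Selectivity: 1ξ₁ / (1ξ₂) = 5.39 → ξ₁ = 5.39 ξ₂.
Substitute: (2·5.39 + 2) ξ₂ = 627.7 → ξ₂ = 49.12 lbmol/h, ξ₁ = 264.7 lbmol/h.
Outlet amounts (n = n₀ + Σ ν·ξ):
  C: 709.3 − 2(264.7) − 2(49.12) = 81.57
  A: 0 + 1(264.7) = 264.7
  D: 0 + 1(49.12) = 49.12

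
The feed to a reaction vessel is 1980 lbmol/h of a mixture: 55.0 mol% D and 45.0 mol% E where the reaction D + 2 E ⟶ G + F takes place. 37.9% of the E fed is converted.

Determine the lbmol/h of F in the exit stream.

169 lbmol/h

E reacted = 0.379 × 891 = 337.7 lbmol/h; ν_E = −2, so ξ = 337.7/2 = 168.8 lbmol/h.
Outlet amounts (n = n₀ + ν ξ):
  D: 1089 − 1(168.8) = 920.2
  E: 891 − 2(168.8) = 553.3
  G: 0 + 1(168.8) = 168.8
  F: 0 + 1(168.8) = 168.8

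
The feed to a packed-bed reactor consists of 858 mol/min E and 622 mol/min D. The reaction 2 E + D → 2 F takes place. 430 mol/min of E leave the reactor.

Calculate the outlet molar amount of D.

For E: n = n₀ − 2ξ → 430 = 858 − 2ξ, giving ξ = 214 mol/min.
Outlet amounts (n = n₀ + ν ξ):
  E: 858 − 2(214) = 430
  D: 622 − 1(214) = 408
  F: 0 + 2(214) = 428

408 mol/min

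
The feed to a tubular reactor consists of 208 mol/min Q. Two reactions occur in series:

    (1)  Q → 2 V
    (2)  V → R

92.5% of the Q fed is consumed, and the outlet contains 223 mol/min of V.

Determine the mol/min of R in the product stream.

Conversion of Q: Q consumed = 1ξ₁ = 0.925 × 208 → ξ₁ = 192.4 mol/min.
V balance: n_V = 0 + 2ξ₁ − 1ξ₂ = 223 → ξ₂ = (2·192.4 − 223)/1 = 161.8 mol/min.
Outlet amounts (n = n₀ + Σ ν·ξ):
  Q: 208 − 1(192.4) = 15.6
  V: 0 + 2(192.4) − 1(161.8) = 223
  R: 0 + 1(161.8) = 161.8

162 mol/min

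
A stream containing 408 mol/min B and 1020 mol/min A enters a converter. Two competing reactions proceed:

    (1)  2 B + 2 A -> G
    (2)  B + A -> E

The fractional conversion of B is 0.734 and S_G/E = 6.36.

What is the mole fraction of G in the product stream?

Conversion of B: B consumed = 0.734 × 408 = 299.5 mol/min = 2ξ₁ + 1ξ₂.
Selectivity: 1ξ₁ / (1ξ₂) = 6.36 → ξ₁ = 6.36 ξ₂.
Substitute: (2·6.36 + 1) ξ₂ = 299.5 → ξ₂ = 21.83 mol/min, ξ₁ = 138.8 mol/min.
Outlet amounts (n = n₀ + Σ ν·ξ):
  B: 408 − 2(138.8) − 1(21.83) = 108.5
  A: 1020 − 2(138.8) − 1(21.83) = 720.5
  G: 0 + 1(138.8) = 138.8
  E: 0 + 1(21.83) = 21.83
Total out = 989.7 mol/min; y_G = 138.8 / 989.7 = 0.1403.

0.14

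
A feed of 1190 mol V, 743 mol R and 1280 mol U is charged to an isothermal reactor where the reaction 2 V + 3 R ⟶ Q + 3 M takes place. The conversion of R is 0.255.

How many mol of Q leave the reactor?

63.2 mol

R reacted = 0.255 × 743 = 189.5 mol; ν_R = −3, so ξ = 189.5/3 = 63.16 mol.
Outlet amounts (n = n₀ + ν ξ):
  V: 1190 − 2(63.16) = 1064
  R: 743 − 3(63.16) = 553.5
  Q: 0 + 1(63.16) = 63.16
  M: 0 + 3(63.16) = 189.5
  U: 1280 (inert)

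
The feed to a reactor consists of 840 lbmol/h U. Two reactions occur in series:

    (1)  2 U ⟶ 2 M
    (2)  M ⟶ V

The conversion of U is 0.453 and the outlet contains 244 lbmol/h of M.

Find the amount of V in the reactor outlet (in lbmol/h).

137 lbmol/h

Conversion of U: U consumed = 2ξ₁ = 0.453 × 840 → ξ₁ = 190.3 lbmol/h.
M balance: n_M = 0 + 2ξ₁ − 1ξ₂ = 244 → ξ₂ = (2·190.3 − 244)/1 = 136.5 lbmol/h.
Outlet amounts (n = n₀ + Σ ν·ξ):
  U: 840 − 2(190.3) = 459.5
  M: 0 + 2(190.3) − 1(136.5) = 244
  V: 0 + 1(136.5) = 136.5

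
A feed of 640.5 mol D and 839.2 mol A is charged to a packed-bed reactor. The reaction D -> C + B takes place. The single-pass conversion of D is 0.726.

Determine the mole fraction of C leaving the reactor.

0.239

D reacted = 0.726 × 640.5 = 465 mol; ν_D = −1, so ξ = 465/1 = 465 mol.
Outlet amounts (n = n₀ + ν ξ):
  D: 640.5 − 1(465) = 175.5
  C: 0 + 1(465) = 465
  B: 0 + 1(465) = 465
  A: 839.2 (inert)
Total out = 1945 mol; y_C = 465 / 1945 = 0.2391.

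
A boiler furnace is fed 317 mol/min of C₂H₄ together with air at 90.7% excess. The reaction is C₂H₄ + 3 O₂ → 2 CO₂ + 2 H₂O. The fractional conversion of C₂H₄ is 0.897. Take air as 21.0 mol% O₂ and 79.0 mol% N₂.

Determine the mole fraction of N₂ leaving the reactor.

0.762

Stoichiometric O₂ = 3 × 317 = 951 mol/min; O₂ fed = 951 × 1.907 = 1814 mol/min.
N₂ fed = 1814 × 79/21 = 6822 mol/min.
Fuel reacted = 0.897 × 317 → ξ = 284.3 mol/min.
Outlet (n = n₀ + ν ξ):
  C₂H₄: 317 − 1(284.3) = 32.65
  O₂: 1814 − 3(284.3) = 960.5
  N₂: 6822 (inert)
  CO₂: 0 + 2(284.3) = 568.7
  H₂O: 0 + 2(284.3) = 568.7
Total out = 8953 mol/min; y_N₂ = 6822 / 8953 = 0.762.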